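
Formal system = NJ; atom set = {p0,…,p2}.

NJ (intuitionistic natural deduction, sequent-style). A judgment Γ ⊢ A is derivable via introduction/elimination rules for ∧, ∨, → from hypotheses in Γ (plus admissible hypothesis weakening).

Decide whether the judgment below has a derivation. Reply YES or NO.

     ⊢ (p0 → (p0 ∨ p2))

Proof tree:
[→I]  ⊢ (p0 → (p0 ∨ p2))
  [∨I₁] p0 ⊢ (p0 ∨ p2)
    [Ax] p0 ⊢ p0

Result: YES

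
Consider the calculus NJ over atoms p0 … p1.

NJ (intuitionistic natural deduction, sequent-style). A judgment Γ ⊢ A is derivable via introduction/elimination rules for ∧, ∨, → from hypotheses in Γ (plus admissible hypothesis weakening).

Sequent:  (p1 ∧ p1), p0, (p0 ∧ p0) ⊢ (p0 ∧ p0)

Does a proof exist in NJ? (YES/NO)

Derivation trace:
[Wk] (p1 ∧ p1), p0, (p0 ∧ p0) ⊢ (p0 ∧ p0)
  [∧I] (p1 ∧ p1), p0 ⊢ (p0 ∧ p0)
    [Ax] p0 ⊢ p0
    [Wk] p0, (p1 ∧ p1) ⊢ p0
      [Ax] p0 ⊢ p0

Result: YES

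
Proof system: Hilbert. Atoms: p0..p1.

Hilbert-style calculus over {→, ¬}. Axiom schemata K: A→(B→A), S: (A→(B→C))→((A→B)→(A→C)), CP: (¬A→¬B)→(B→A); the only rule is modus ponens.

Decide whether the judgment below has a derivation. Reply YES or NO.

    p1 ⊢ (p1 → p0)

Truth-table refutation:
  v=00: Γ:[p1=F] Δ:[(p1 → p0)=T] refutes=False
  v=01: Γ:[p1=T] Δ:[(p1 → p0)=F] refutes=True  ← countermodel

Result: NO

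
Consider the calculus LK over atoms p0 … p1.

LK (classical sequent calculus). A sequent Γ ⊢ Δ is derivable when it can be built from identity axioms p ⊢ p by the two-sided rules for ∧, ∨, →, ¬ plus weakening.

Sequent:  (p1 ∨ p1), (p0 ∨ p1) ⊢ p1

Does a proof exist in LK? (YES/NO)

Proof tree:
[∨L] (p1 ∨ p1), (p0 ∨ p1) ⊢ p1
  [WL] (p1 ∨ p1), p0 ⊢ p1
    [∨L] (p1 ∨ p1) ⊢ p1
      [Ax] p1 ⊢ p1
      [Ax] p1 ⊢ p1
  [Ax] p1 ⊢ p1

Result: YES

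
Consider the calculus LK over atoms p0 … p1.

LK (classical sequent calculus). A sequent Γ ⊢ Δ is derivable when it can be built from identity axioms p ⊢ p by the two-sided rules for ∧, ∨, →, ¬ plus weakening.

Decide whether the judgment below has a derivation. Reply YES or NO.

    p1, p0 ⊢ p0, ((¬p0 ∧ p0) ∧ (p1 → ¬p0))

Proof tree:
[∧R] p1, p0 ⊢ p0, ((¬p0 ∧ p0) ∧ (p1 → ¬p0))
  [∧R] p1, p0 ⊢ p0, (¬p0 ∧ p0)
    [WL] p1 ⊢ p0, ¬p0
      [¬R]  ⊢ p0, ¬p0
        [Ax] p0 ⊢ p0
    [Ax] p0 ⊢ p0
  [→R]  ⊢ p0, (p1 → ¬p0)
    [WL] p1 ⊢ p0, ¬p0
      [¬R]  ⊢ p0, ¬p0
        [Ax] p0 ⊢ p0

Result: YES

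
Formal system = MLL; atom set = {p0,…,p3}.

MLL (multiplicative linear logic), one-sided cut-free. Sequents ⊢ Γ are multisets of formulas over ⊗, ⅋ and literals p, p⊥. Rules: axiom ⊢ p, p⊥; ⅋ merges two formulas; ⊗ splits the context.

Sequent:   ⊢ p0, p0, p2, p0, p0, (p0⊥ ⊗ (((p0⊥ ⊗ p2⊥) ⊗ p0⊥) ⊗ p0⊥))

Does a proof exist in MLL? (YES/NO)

Proof tree:
[⊗]  ⊢ p0, p0, p2, p0, p0, (p0⊥ ⊗ (((p0⊥ ⊗ p2⊥) ⊗ p0⊥) ⊗ p0⊥))
  [Ax]  ⊢ p0, p0⊥
  [⊗]  ⊢ p0, p2, p0, p0, (((p0⊥ ⊗ p2⊥) ⊗ p0⊥) ⊗ p0⊥)
    [⊗]  ⊢ p0, p2, p0, ((p0⊥ ⊗ p2⊥) ⊗ p0⊥)
      [⊗]  ⊢ p0, p2, (p0⊥ ⊗ p2⊥)
        [Ax]  ⊢ p0, p0⊥
        [Ax]  ⊢ p2, p2⊥
      [Ax]  ⊢ p0, p0⊥
    [Ax]  ⊢ p0, p0⊥

Result: YES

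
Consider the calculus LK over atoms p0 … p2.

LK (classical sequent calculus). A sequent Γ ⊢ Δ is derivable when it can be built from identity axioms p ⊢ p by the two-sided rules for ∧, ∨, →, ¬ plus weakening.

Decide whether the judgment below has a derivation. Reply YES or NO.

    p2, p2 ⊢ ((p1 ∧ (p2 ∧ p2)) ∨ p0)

Search for a countermodel by truth-table:
  v=000: Γ:[p2=F, p2=F] Δ:[((p1 ∧ (p2 ∧ p2)) ∨ p0)=F] refutes=False
  v=001: Γ:[p2=T, p2=T] Δ:[((p1 ∧ (p2 ∧ p2)) ∨ p0)=F] refutes=True  ← countermodel

Result: NO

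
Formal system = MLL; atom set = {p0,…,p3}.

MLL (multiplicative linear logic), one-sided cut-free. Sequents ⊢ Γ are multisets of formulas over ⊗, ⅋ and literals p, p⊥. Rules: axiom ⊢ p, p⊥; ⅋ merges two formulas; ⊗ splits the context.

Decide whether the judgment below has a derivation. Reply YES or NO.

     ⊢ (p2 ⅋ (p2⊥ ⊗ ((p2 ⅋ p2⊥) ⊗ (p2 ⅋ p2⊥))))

Derivation trace:
[⅋]  ⊢ (p2 ⅋ (p2⊥ ⊗ ((p2 ⅋ p2⊥) ⊗ (p2 ⅋ p2⊥))))
  [⊗]  ⊢ p2, (p2⊥ ⊗ ((p2 ⅋ p2⊥) ⊗ (p2 ⅋ p2⊥)))
    [Ax]  ⊢ p2, p2⊥
    [⊗]  ⊢ ((p2 ⅋ p2⊥) ⊗ (p2 ⅋ p2⊥))
      [⅋]  ⊢ (p2 ⅋ p2⊥)
        [Ax]  ⊢ p2, p2⊥
      [⅋]  ⊢ (p2 ⅋ p2⊥)
        [Ax]  ⊢ p2, p2⊥

Result: YES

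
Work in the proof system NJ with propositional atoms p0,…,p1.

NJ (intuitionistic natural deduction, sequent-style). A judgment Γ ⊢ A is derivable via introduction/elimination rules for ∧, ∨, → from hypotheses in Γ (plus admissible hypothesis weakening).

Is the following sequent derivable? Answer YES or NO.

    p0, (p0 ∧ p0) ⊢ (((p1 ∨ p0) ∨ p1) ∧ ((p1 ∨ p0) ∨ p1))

Derivation trace:
[Wk] p0, (p0 ∧ p0) ⊢ (((p1 ∨ p0) ∨ p1) ∧ ((p1 ∨ p0) ∨ p1))
  [∧I] p0 ⊢ (((p1 ∨ p0) ∨ p1) ∧ ((p1 ∨ p0) ∨ p1))
    [∨I₁] p0 ⊢ ((p1 ∨ p0) ∨ p1)
      [∨I₂] p0 ⊢ (p1 ∨ p0)
        [Ax] p0 ⊢ p0
    [∨I₁] p0 ⊢ ((p1 ∨ p0) ∨ p1)
      [∨I₂] p0 ⊢ (p1 ∨ p0)
        [Ax] p0 ⊢ p0

Result: YES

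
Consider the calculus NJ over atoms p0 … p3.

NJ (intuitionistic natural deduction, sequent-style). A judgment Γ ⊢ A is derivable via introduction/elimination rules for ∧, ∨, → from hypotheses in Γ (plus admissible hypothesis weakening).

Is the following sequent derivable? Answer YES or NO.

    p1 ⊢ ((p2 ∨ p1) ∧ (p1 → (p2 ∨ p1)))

Derivation trace:
[∧I] p1 ⊢ ((p2 ∨ p1) ∧ (p1 → (p2 ∨ p1)))
  [∨I₂] p1 ⊢ (p2 ∨ p1)
    [Ax] p1 ⊢ p1
  [→I]  ⊢ (p1 → (p2 ∨ p1))
    [∨I₂] p1 ⊢ (p2 ∨ p1)
      [Ax] p1 ⊢ p1

Result: YES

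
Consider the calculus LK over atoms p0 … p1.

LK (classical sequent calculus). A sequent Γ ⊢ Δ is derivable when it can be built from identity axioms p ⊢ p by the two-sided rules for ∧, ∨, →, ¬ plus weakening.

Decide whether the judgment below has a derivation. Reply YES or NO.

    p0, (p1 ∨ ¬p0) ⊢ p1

Derivation (root first):
[∨L] p0, (p1 ∨ ¬p0) ⊢ p1
  [Ax] p1 ⊢ p1
  [¬L] p0, ¬p0 ⊢ 
    [Ax] p0 ⊢ p0

Result: YES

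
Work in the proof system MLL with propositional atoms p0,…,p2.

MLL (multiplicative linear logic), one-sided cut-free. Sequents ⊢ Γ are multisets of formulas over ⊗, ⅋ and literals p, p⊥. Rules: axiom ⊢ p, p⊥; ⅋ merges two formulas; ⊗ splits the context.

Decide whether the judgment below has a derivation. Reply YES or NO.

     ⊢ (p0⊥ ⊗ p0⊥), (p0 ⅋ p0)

Derivation trace:
[⅋]  ⊢ (p0⊥ ⊗ p0⊥), (p0 ⅋ p0)
  [⊗]  ⊢ p0, p0, (p0⊥ ⊗ p0⊥)
    [Ax]  ⊢ p0, p0⊥
    [Ax]  ⊢ p0, p0⊥

Result: YES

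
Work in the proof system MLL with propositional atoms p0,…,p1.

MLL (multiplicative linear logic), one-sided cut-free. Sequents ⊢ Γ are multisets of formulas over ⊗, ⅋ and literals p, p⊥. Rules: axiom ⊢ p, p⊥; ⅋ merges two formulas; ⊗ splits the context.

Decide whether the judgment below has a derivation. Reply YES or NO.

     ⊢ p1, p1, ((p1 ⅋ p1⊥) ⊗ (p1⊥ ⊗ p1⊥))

Derivation (root first):
[⊗]  ⊢ p1, p1, ((p1 ⅋ p1⊥) ⊗ (p1⊥ ⊗ p1⊥))
  [⅋]  ⊢ (p1 ⅋ p1⊥)
    [Ax]  ⊢ p1, p1⊥
  [⊗]  ⊢ p1, p1, (p1⊥ ⊗ p1⊥)
    [Ax]  ⊢ p1, p1⊥
    [Ax]  ⊢ p1, p1⊥

Result: YES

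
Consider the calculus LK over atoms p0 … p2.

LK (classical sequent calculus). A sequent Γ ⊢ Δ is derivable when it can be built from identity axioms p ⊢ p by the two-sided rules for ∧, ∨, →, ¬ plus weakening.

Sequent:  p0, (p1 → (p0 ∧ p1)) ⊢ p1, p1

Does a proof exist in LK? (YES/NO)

Search for a countermodel by truth-table:
  v=000: Γ:[p0=F, (p1 → (p0 ∧ p1))=T] Δ:[p1=F, p1=F] refutes=False
  v=001: Γ:[p0=F, (p1 → (p0 ∧ p1))=T] Δ:[p1=F, p1=F] refutes=False
  v=010: Γ:[p0=F, (p1 → (p0 ∧ p1))=F] Δ:[p1=T, p1=T] refutes=False
  v=011: Γ:[p0=F, (p1 → (p0 ∧ p1))=F] Δ:[p1=T, p1=T] refutes=False
  v=100: Γ:[p0=T, (p1 → (p0 ∧ p1))=T] Δ:[p1=F, p1=F] refutes=True  ← countermodel

Result: NO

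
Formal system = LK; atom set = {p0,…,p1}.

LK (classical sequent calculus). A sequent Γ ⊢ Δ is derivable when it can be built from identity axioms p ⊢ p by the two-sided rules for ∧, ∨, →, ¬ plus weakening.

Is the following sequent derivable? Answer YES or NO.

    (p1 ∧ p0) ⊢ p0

Proof tree:
[∧L] (p1 ∧ p0) ⊢ p0
  [WL] p0, p1 ⊢ p0
    [Ax] p0 ⊢ p0

Result: YES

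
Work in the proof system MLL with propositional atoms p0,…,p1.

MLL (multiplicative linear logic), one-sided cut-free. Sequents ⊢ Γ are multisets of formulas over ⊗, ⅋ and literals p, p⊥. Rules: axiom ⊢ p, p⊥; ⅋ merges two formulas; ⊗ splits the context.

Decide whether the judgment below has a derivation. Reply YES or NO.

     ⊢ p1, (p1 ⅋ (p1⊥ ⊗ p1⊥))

Derivation trace:
[⅋]  ⊢ p1, (p1 ⅋ (p1⊥ ⊗ p1⊥))
  [⊗]  ⊢ p1, p1, (p1⊥ ⊗ p1⊥)
    [Ax]  ⊢ p1, p1⊥
    [Ax]  ⊢ p1, p1⊥

Result: YES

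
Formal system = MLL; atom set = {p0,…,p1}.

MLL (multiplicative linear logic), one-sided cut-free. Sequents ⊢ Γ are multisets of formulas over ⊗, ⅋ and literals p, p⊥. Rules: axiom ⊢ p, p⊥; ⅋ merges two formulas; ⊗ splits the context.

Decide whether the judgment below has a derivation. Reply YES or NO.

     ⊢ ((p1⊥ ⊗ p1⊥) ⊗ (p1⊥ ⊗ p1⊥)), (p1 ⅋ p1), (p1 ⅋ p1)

Derivation (root first):
[⅋]  ⊢ ((p1⊥ ⊗ p1⊥) ⊗ (p1⊥ ⊗ p1⊥)), (p1 ⅋ p1), (p1 ⅋ p1)
  [⅋]  ⊢ p1, p1, ((p1⊥ ⊗ p1⊥) ⊗ (p1⊥ ⊗ p1⊥)), (p1 ⅋ p1)
    [⊗]  ⊢ p1, p1, p1, p1, ((p1⊥ ⊗ p1⊥) ⊗ (p1⊥ ⊗ p1⊥))
      [⊗]  ⊢ p1, p1, (p1⊥ ⊗ p1⊥)
        [Ax]  ⊢ p1, p1⊥
        [Ax]  ⊢ p1, p1⊥
      [⊗]  ⊢ p1, p1, (p1⊥ ⊗ p1⊥)
        [Ax]  ⊢ p1, p1⊥
        [Ax]  ⊢ p1, p1⊥

Result: YES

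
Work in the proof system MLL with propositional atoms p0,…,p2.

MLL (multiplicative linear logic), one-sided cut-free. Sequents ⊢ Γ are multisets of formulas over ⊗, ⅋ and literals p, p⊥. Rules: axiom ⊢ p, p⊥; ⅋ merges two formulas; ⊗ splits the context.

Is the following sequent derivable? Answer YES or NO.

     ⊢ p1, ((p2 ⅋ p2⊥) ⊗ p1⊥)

Derivation trace:
[⊗]  ⊢ p1, ((p2 ⅋ p2⊥) ⊗ p1⊥)
  [⅋]  ⊢ (p2 ⅋ p2⊥)
    [Ax]  ⊢ p2, p2⊥
  [Ax]  ⊢ p1, p1⊥

Result: YES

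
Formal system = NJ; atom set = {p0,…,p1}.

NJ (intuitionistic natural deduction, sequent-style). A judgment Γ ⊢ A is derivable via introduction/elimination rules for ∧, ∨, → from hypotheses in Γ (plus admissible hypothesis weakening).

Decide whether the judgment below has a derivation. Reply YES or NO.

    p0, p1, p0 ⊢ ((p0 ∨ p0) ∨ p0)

Derivation trace:
[Wk] p0, p1, p0 ⊢ ((p0 ∨ p0) ∨ p0)
  [Wk] p0, p1 ⊢ ((p0 ∨ p0) ∨ p0)
    [∨I₁] p0 ⊢ ((p0 ∨ p0) ∨ p0)
      [∨I₂] p0 ⊢ (p0 ∨ p0)
        [Ax] p0 ⊢ p0

Result: YES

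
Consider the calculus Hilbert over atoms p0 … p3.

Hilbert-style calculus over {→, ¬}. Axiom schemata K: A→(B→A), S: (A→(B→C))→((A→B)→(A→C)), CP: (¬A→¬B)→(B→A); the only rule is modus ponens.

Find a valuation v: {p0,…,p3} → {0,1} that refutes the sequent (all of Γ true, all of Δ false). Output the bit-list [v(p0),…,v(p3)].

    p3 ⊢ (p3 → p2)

Search for a countermodel by truth-table:
  v=0000: Γ:[p3=F] Δ:[(p3 → p2)=T] refutes=False
  v=0001: Γ:[p3=T] Δ:[(p3 → p2)=F] refutes=True  ← countermodel

Result: [0, 0, 0, 1]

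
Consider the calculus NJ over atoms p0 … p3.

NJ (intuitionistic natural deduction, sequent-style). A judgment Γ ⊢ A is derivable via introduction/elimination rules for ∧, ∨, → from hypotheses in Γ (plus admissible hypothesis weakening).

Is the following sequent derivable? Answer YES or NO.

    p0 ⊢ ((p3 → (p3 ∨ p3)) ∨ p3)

Derivation (root first):
[∨I₁] p0 ⊢ ((p3 → (p3 ∨ p3)) ∨ p3)
  [→I] p0 ⊢ (p3 → (p3 ∨ p3))
    [∨I₁] p3, p0 ⊢ (p3 ∨ p3)
      [Wk] p3, p0 ⊢ p3
        [Ax] p3 ⊢ p3

Result: YES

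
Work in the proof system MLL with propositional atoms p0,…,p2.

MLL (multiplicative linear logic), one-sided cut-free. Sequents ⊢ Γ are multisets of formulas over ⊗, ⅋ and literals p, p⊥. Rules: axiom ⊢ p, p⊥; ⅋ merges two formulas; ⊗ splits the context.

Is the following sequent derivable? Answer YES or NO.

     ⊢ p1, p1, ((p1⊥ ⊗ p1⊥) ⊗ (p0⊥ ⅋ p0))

Derivation trace:
[⊗]  ⊢ p1, p1, ((p1⊥ ⊗ p1⊥) ⊗ (p0⊥ ⅋ p0))
  [⊗]  ⊢ p1, p1, (p1⊥ ⊗ p1⊥)
    [Ax]  ⊢ p1, p1⊥
    [Ax]  ⊢ p1, p1⊥
  [⅋]  ⊢ (p0⊥ ⅋ p0)
    [Ax]  ⊢ p0, p0⊥

Result: YES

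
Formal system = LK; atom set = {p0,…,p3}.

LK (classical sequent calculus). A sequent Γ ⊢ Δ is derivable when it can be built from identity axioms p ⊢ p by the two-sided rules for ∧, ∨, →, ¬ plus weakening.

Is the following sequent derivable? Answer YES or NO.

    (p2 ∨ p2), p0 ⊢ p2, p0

Derivation (root first):
[WR] (p2 ∨ p2), p0 ⊢ p2, p0
  [WL] (p2 ∨ p2), p0 ⊢ p2
    [∨L] (p2 ∨ p2) ⊢ p2
      [Ax] p2 ⊢ p2
      [Ax] p2 ⊢ p2

Result: YES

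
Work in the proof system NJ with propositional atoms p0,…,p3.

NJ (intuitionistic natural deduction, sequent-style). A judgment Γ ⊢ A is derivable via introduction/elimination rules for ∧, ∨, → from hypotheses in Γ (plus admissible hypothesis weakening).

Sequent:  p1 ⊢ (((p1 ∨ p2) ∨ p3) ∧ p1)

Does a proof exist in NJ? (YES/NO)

Derivation trace:
[∧I] p1 ⊢ (((p1 ∨ p2) ∨ p3) ∧ p1)
  [∨I₁] p1 ⊢ ((p1 ∨ p2) ∨ p3)
    [∨I₁] p1 ⊢ (p1 ∨ p2)
      [Ax] p1 ⊢ p1
  [Ax] p1 ⊢ p1

Result: YES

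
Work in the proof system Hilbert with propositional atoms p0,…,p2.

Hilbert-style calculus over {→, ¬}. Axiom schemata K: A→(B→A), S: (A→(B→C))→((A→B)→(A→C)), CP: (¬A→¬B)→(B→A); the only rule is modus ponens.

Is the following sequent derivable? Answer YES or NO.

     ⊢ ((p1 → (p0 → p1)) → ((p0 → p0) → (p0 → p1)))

Truth-table refutation:
  v=000: Γ:[] Δ:[((p1 → (p0 → p1)) → ((p0 → p0) → (p0 → p1)))=T] refutes=False
  v=001: Γ:[] Δ:[((p1 → (p0 → p1)) → ((p0 → p0) → (p0 → p1)))=T] refutes=False
  v=010: Γ:[] Δ:[((p1 → (p0 → p1)) → ((p0 → p0) → (p0 → p1)))=T] refutes=False
  v=011: Γ:[] Δ:[((p1 → (p0 → p1)) → ((p0 → p0) → (p0 → p1)))=T] refutes=False
  v=100: Γ:[] Δ:[((p1 → (p0 → p1)) → ((p0 → p0) → (p0 → p1)))=F] refutes=True  ← countermodel

Result: NO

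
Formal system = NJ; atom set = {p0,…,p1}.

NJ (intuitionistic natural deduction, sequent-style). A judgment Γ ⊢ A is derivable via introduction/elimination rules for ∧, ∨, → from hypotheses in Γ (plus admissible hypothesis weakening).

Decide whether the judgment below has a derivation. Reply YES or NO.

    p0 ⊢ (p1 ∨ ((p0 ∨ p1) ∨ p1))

Derivation (root first):
[∨I₂] p0 ⊢ (p1 ∨ ((p0 ∨ p1) ∨ p1))
  [∨I₁] p0 ⊢ ((p0 ∨ p1) ∨ p1)
    [∨I₁] p0 ⊢ (p0 ∨ p1)
      [Ax] p0 ⊢ p0

Result: YES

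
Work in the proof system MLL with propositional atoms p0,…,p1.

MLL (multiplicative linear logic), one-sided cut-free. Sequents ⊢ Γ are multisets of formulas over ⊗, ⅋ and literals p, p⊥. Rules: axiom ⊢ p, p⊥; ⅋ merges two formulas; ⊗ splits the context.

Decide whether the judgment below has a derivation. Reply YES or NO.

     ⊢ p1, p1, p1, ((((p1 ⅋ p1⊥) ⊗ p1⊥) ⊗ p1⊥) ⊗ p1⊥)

Derivation (root first):
[⊗]  ⊢ p1, p1, p1, ((((p1 ⅋ p1⊥) ⊗ p1⊥) ⊗ p1⊥) ⊗ p1⊥)
  [⊗]  ⊢ p1, p1, (((p1 ⅋ p1⊥) ⊗ p1⊥) ⊗ p1⊥)
    [⊗]  ⊢ p1, ((p1 ⅋ p1⊥) ⊗ p1⊥)
      [⅋]  ⊢ (p1 ⅋ p1⊥)
        [Ax]  ⊢ p1, p1⊥
      [Ax]  ⊢ p1, p1⊥
    [Ax]  ⊢ p1, p1⊥
  [Ax]  ⊢ p1, p1⊥

Result: YES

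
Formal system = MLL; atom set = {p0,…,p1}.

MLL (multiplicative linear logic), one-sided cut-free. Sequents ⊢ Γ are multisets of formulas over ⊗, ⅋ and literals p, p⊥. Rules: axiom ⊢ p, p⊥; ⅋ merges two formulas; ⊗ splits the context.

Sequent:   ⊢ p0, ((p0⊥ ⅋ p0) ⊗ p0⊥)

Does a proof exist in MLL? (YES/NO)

Proof tree:
[⊗]  ⊢ p0, ((p0⊥ ⅋ p0) ⊗ p0⊥)
  [⅋]  ⊢ (p0⊥ ⅋ p0)
    [Ax]  ⊢ p0, p0⊥
  [Ax]  ⊢ p0, p0⊥

Result: YES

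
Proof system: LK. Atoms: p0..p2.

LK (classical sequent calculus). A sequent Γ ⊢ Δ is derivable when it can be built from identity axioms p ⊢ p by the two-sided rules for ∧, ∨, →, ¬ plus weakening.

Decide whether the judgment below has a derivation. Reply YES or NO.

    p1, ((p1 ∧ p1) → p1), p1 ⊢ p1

Derivation (root first):
[WL] p1, ((p1 ∧ p1) → p1), p1 ⊢ p1
  [→L] p1, ((p1 ∧ p1) → p1) ⊢ p1
    [∧R] p1 ⊢ (p1 ∧ p1)
      [Ax] p1 ⊢ p1
      [Ax] p1 ⊢ p1
    [Ax] p1 ⊢ p1

Result: YES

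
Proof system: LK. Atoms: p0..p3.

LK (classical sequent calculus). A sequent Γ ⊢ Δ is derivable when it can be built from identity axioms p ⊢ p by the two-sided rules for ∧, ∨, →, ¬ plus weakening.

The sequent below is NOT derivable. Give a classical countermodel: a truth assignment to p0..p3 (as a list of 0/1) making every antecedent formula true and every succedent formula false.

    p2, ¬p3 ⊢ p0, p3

Truth-table refutation:
  v=0000: Γ:[p2=F, ¬p3=T] Δ:[p0=F, p3=F] refutes=False
  v=0001: Γ:[p2=F, ¬p3=F] Δ:[p0=F, p3=T] refutes=False
  v=0010: Γ:[p2=T, ¬p3=T] Δ:[p0=F, p3=F] refutes=True  ← countermodel

Result: [0, 0, 1, 0]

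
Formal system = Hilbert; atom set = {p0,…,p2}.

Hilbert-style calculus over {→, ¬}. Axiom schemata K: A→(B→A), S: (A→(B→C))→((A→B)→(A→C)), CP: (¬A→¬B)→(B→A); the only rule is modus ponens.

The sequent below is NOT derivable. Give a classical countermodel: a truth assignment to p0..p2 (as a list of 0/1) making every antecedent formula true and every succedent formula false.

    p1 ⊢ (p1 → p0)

Enumerate valuations to refute Γ ⊢ Δ:
  v=000: Γ:[p1=F] Δ:[(p1 → p0)=T] refutes=False
  v=001: Γ:[p1=F] Δ:[(p1 → p0)=T] refutes=False
  v=010: Γ:[p1=T] Δ:[(p1 → p0)=F] refutes=True  ← countermodel

Result: [0, 1, 0]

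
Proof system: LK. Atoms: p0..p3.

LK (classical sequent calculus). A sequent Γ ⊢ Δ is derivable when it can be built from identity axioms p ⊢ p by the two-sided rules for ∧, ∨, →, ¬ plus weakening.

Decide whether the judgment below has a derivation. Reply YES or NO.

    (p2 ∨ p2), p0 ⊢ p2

Proof tree:
[WL] (p2 ∨ p2), p0 ⊢ p2
  [∨L] (p2 ∨ p2) ⊢ p2
    [Ax] p2 ⊢ p2
    [Ax] p2 ⊢ p2

Result: YES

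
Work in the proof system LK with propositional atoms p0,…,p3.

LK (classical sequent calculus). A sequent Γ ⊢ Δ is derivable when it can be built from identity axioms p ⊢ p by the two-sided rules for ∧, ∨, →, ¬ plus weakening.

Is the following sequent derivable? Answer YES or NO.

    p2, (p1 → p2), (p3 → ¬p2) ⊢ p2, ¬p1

Derivation (root first):
[¬R] p2, (p1 → p2), (p3 → ¬p2) ⊢ p2, ¬p1
  [→L] p1, p2, (p1 → p2), (p3 → ¬p2) ⊢ p2
    [WR] p2 ⊢ p2, p3
      [Ax] p2 ⊢ p2
    [¬L] p1, (p1 → p2), ¬p2 ⊢ 
      [→L] p1, (p1 → p2) ⊢ p2
        [Ax] p1 ⊢ p1
        [Ax] p2 ⊢ p2

Result: YES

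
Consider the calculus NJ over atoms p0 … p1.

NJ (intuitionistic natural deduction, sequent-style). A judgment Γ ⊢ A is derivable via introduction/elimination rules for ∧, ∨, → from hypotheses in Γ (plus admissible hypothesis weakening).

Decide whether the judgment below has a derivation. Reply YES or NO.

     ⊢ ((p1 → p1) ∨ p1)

Proof tree:
[∨I₁]  ⊢ ((p1 → p1) ∨ p1)
  [→I]  ⊢ (p1 → p1)
    [Ax] p1 ⊢ p1

Result: YES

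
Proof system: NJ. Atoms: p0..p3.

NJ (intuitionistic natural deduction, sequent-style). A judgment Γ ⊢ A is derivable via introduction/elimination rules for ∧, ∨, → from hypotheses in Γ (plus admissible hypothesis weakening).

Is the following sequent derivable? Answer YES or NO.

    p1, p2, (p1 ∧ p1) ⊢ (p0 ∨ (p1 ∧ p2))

Proof tree:
[∨I₂] p1, p2, (p1 ∧ p1) ⊢ (p0 ∨ (p1 ∧ p2))
  [∧I] p1, p2, (p1 ∧ p1) ⊢ (p1 ∧ p2)
    [Ax] p1 ⊢ p1
    [Wk] p2, (p1 ∧ p1) ⊢ p2
      [Ax] p2 ⊢ p2

Result: YES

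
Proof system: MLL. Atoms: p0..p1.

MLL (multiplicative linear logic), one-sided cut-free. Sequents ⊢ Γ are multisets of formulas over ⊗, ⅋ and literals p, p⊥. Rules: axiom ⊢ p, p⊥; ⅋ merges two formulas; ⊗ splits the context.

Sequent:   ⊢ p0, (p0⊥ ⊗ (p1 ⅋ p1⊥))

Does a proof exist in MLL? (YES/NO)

Derivation (root first):
[⊗]  ⊢ p0, (p0⊥ ⊗ (p1 ⅋ p1⊥))
  [Ax]  ⊢ p0, p0⊥
  [⅋]  ⊢ (p1 ⅋ p1⊥)
    [Ax]  ⊢ p1, p1⊥

Result: YES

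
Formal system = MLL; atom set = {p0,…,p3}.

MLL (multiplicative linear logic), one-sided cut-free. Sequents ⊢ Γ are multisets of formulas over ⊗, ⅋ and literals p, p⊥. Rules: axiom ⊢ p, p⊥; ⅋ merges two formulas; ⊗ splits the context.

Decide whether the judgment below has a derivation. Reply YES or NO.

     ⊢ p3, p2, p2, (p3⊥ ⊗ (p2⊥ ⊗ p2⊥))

Proof tree:
[⊗]  ⊢ p3, p2, p2, (p3⊥ ⊗ (p2⊥ ⊗ p2⊥))
  [Ax]  ⊢ p3, p3⊥
  [⊗]  ⊢ p2, p2, (p2⊥ ⊗ p2⊥)
    [Ax]  ⊢ p2, p2⊥
    [Ax]  ⊢ p2, p2⊥

Result: YES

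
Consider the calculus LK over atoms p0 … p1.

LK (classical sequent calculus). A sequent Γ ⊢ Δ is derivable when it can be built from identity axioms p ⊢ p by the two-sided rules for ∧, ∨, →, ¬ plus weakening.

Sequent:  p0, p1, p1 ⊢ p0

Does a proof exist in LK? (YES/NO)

Derivation trace:
[WL] p0, p1, p1 ⊢ p0
  [WL] p0, p1 ⊢ p0
    [Ax] p0 ⊢ p0

Result: YES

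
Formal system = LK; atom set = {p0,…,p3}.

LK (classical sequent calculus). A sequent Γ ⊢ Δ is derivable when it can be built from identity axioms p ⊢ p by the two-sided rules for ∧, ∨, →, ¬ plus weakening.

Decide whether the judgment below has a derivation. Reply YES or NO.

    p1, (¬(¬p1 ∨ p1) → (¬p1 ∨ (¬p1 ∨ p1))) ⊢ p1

Proof tree:
[→L] p1, (¬(¬p1 ∨ p1) → (¬p1 ∨ (¬p1 ∨ p1))) ⊢ p1
  [¬R] p1 ⊢ p1, ¬(¬p1 ∨ p1)
    [∨L] p1, (¬p1 ∨ p1) ⊢ p1
      [¬L] p1, ¬p1 ⊢ 
        [Ax] p1 ⊢ p1
      [Ax] p1 ⊢ p1
  [∨L] p1, (¬p1 ∨ (¬p1 ∨ p1)) ⊢ p1
    [¬L] p1, ¬p1 ⊢ 
      [Ax] p1 ⊢ p1
    [∨L] p1, (¬p1 ∨ p1) ⊢ p1
      [¬L] p1, ¬p1 ⊢ 
        [Ax] p1 ⊢ p1
      [Ax] p1 ⊢ p1

Result: YES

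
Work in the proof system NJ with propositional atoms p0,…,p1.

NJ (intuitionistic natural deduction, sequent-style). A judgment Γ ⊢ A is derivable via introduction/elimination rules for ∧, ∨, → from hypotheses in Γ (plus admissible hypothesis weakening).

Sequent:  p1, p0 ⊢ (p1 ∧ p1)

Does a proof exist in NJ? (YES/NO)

Proof tree:
[∧I] p1, p0 ⊢ (p1 ∧ p1)
  [Wk] p1, p0 ⊢ p1
    [Ax] p1 ⊢ p1
  [Ax] p1 ⊢ p1

Result: YES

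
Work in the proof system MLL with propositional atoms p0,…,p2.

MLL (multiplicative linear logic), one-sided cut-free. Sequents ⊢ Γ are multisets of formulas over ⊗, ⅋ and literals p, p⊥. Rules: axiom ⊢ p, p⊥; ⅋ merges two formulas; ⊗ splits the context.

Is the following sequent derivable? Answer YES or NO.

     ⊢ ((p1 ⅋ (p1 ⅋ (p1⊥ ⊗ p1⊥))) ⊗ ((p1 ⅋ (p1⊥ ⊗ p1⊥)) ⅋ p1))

Derivation trace:
[⊗]  ⊢ ((p1 ⅋ (p1 ⅋ (p1⊥ ⊗ p1⊥))) ⊗ ((p1 ⅋ (p1⊥ ⊗ p1⊥)) ⅋ p1))
  [⅋]  ⊢ (p1 ⅋ (p1 ⅋ (p1⊥ ⊗ p1⊥)))
    [⅋]  ⊢ p1, (p1 ⅋ (p1⊥ ⊗ p1⊥))
      [⊗]  ⊢ p1, p1, (p1⊥ ⊗ p1⊥)
        [Ax]  ⊢ p1, p1⊥
        [Ax]  ⊢ p1, p1⊥
  [⅋]  ⊢ ((p1 ⅋ (p1⊥ ⊗ p1⊥)) ⅋ p1)
    [⅋]  ⊢ p1, (p1 ⅋ (p1⊥ ⊗ p1⊥))
      [⊗]  ⊢ p1, p1, (p1⊥ ⊗ p1⊥)
        [Ax]  ⊢ p1, p1⊥
        [Ax]  ⊢ p1, p1⊥

Result: YES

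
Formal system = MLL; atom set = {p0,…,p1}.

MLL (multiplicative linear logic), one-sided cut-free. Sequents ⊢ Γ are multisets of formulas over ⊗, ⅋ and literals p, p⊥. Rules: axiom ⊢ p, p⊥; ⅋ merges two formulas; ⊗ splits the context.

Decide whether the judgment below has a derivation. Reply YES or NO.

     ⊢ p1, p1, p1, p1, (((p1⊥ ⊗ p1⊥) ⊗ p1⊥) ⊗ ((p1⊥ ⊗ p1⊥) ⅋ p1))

Derivation (root first):
[⊗]  ⊢ p1, p1, p1, p1, (((p1⊥ ⊗ p1⊥) ⊗ p1⊥) ⊗ ((p1⊥ ⊗ p1⊥) ⅋ p1))
  [⊗]  ⊢ p1, p1, p1, ((p1⊥ ⊗ p1⊥) ⊗ p1⊥)
    [⊗]  ⊢ p1, p1, (p1⊥ ⊗ p1⊥)
      [Ax]  ⊢ p1, p1⊥
      [Ax]  ⊢ p1, p1⊥
    [Ax]  ⊢ p1, p1⊥
  [⅋]  ⊢ p1, ((p1⊥ ⊗ p1⊥) ⅋ p1)
    [⊗]  ⊢ p1, p1, (p1⊥ ⊗ p1⊥)
      [Ax]  ⊢ p1, p1⊥
      [Ax]  ⊢ p1, p1⊥

Result: YES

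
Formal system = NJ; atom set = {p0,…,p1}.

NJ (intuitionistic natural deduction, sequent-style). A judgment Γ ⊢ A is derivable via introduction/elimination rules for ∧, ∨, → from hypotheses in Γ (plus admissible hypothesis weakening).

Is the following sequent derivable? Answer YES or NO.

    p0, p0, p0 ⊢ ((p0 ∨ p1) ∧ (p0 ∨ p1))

Derivation (root first):
[Wk] p0, p0, p0 ⊢ ((p0 ∨ p1) ∧ (p0 ∨ p1))
  [Wk] p0, p0 ⊢ ((p0 ∨ p1) ∧ (p0 ∨ p1))
    [∧I] p0 ⊢ ((p0 ∨ p1) ∧ (p0 ∨ p1))
      [∨I₁] p0 ⊢ (p0 ∨ p1)
        [Ax] p0 ⊢ p0
      [∨I₁] p0 ⊢ (p0 ∨ p1)
        [Ax] p0 ⊢ p0

Result: YES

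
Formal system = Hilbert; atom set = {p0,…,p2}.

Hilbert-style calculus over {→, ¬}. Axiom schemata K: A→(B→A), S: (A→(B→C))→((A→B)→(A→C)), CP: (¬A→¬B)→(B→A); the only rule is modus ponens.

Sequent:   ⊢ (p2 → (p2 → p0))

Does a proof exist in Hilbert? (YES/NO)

Truth-table refutation:
  v=000: Γ:[] Δ:[(p2 → (p2 → p0))=T] refutes=False
  v=001: Γ:[] Δ:[(p2 → (p2 → p0))=F] refutes=True  ← countermodel

Result: NO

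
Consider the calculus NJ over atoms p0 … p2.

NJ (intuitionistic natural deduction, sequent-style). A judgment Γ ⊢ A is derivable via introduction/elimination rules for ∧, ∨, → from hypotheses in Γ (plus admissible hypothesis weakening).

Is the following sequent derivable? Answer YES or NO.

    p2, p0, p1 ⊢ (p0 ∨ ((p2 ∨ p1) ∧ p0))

Derivation trace:
[Wk] p2, p0, p1 ⊢ (p0 ∨ ((p2 ∨ p1) ∧ p0))
  [∨I₂] p2, p0 ⊢ (p0 ∨ ((p2 ∨ p1) ∧ p0))
    [∧I] p2, p0 ⊢ ((p2 ∨ p1) ∧ p0)
      [∨I₁] p2 ⊢ (p2 ∨ p1)
        [Ax] p2 ⊢ p2
      [Ax] p0 ⊢ p0

Result: YES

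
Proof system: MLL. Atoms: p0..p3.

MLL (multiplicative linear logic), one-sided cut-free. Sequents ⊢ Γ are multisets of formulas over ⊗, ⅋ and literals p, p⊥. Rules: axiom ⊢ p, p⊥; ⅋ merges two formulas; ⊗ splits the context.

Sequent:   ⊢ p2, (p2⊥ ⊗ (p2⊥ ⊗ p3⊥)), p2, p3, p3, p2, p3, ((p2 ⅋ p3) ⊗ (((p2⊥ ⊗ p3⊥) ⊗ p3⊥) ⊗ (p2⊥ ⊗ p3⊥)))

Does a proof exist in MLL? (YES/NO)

Proof tree:
[⊗]  ⊢ p2, (p2⊥ ⊗ (p2⊥ ⊗ p3⊥)), p2, p3, p3, p2, p3, ((p2 ⅋ p3) ⊗ (((p2⊥ ⊗ p3⊥) ⊗ p3⊥) ⊗ (p2⊥ ⊗ p3⊥)))
  [⅋]  ⊢ p2, (p2⊥ ⊗ (p2⊥ ⊗ p3⊥)), (p2 ⅋ p3)
    [⊗]  ⊢ p2, p2, p3, (p2⊥ ⊗ (p2⊥ ⊗ p3⊥))
      [Ax]  ⊢ p2, p2⊥
      [⊗]  ⊢ p2, p3, (p2⊥ ⊗ p3⊥)
        [Ax]  ⊢ p2, p2⊥
        [Ax]  ⊢ p3, p3⊥
  [⊗]  ⊢ p2, p3, p3, p2, p3, (((p2⊥ ⊗ p3⊥) ⊗ p3⊥) ⊗ (p2⊥ ⊗ p3⊥))
    [⊗]  ⊢ p2, p3, p3, ((p2⊥ ⊗ p3⊥) ⊗ p3⊥)
      [⊗]  ⊢ p2, p3, (p2⊥ ⊗ p3⊥)
        [Ax]  ⊢ p2, p2⊥
        [Ax]  ⊢ p3, p3⊥
      [Ax]  ⊢ p3, p3⊥
    [⊗]  ⊢ p2, p3, (p2⊥ ⊗ p3⊥)
      [Ax]  ⊢ p2, p2⊥
      [Ax]  ⊢ p3, p3⊥

Result: YES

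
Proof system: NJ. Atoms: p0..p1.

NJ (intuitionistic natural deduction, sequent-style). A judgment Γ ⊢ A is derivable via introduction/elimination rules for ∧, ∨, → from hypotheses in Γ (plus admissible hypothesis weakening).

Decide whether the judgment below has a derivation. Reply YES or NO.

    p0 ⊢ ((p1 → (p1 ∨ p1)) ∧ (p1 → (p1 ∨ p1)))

Proof tree:
[∧I] p0 ⊢ ((p1 → (p1 ∨ p1)) ∧ (p1 → (p1 ∨ p1)))
  [→I]  ⊢ (p1 → (p1 ∨ p1))
    [∨I₂] p1 ⊢ (p1 ∨ p1)
      [Ax] p1 ⊢ p1
  [Wk] p0 ⊢ (p1 → (p1 ∨ p1))
    [→I]  ⊢ (p1 → (p1 ∨ p1))
      [∨I₂] p1 ⊢ (p1 ∨ p1)
        [Ax] p1 ⊢ p1

Result: YES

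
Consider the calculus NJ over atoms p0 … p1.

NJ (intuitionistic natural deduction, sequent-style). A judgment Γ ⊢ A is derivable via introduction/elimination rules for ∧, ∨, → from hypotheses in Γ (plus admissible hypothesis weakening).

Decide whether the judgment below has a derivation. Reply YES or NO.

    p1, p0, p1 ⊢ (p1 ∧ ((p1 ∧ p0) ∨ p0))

Proof tree:
[Wk] p1, p0, p1 ⊢ (p1 ∧ ((p1 ∧ p0) ∨ p0))
  [∧I] p1, p0 ⊢ (p1 ∧ ((p1 ∧ p0) ∨ p0))
    [Ax] p1 ⊢ p1
    [∨I₁] p1, p0 ⊢ ((p1 ∧ p0) ∨ p0)
      [∧I] p1, p0 ⊢ (p1 ∧ p0)
        [Ax] p1 ⊢ p1
        [Ax] p0 ⊢ p0

Result: YES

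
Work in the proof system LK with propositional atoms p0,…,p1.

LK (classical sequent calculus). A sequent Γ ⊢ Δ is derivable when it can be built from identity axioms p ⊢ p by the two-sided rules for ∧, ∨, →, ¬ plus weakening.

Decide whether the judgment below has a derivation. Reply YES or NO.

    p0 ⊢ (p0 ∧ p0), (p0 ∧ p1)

Proof tree:
[∧R] p0 ⊢ (p0 ∧ p0), (p0 ∧ p1)
  [Ax] p0 ⊢ p0
  [WR] p0 ⊢ (p0 ∧ p0), p1
    [∧R] p0 ⊢ (p0 ∧ p0)
      [Ax] p0 ⊢ p0
      [Ax] p0 ⊢ p0

Result: YES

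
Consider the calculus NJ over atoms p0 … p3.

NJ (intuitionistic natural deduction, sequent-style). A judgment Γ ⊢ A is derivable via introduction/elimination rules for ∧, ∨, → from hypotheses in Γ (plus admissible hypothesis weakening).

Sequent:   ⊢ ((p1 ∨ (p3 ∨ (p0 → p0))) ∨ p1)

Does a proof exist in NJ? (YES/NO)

Derivation (root first):
[∨I₁]  ⊢ ((p1 ∨ (p3 ∨ (p0 → p0))) ∨ p1)
  [∨I₂]  ⊢ (p1 ∨ (p3 ∨ (p0 → p0)))
    [∨I₂]  ⊢ (p3 ∨ (p0 → p0))
      [→I]  ⊢ (p0 → p0)
        [Ax] p0 ⊢ p0

Result: YES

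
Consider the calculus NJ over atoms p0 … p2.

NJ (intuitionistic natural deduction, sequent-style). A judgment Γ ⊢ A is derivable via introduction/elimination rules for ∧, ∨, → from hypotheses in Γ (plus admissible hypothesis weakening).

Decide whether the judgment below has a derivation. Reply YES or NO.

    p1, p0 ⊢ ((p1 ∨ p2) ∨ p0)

Derivation (root first):
[∨I₁] p1, p0 ⊢ ((p1 ∨ p2) ∨ p0)
  [∨I₁] p1, p0 ⊢ (p1 ∨ p2)
    [Wk] p1, p0 ⊢ p1
      [Ax] p1 ⊢ p1

Result: YES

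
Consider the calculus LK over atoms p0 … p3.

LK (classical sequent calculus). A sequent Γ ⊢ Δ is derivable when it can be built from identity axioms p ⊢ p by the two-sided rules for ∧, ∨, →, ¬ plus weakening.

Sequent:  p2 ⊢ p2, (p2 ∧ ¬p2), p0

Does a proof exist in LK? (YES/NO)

Proof tree:
[WR] p2 ⊢ p2, (p2 ∧ ¬p2), p0
  [∧R] p2 ⊢ p2, (p2 ∧ ¬p2)
    [Ax] p2 ⊢ p2
    [¬R]  ⊢ p2, ¬p2
      [Ax] p2 ⊢ p2

Result: YES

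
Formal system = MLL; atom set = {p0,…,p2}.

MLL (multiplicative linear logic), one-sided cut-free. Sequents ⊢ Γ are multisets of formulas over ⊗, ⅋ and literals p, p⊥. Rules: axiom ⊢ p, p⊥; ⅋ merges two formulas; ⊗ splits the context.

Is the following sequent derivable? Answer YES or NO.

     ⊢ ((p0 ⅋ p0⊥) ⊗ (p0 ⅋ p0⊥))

Derivation trace:
[⊗]  ⊢ ((p0 ⅋ p0⊥) ⊗ (p0 ⅋ p0⊥))
  [⅋]  ⊢ (p0 ⅋ p0⊥)
    [Ax]  ⊢ p0, p0⊥
  [⅋]  ⊢ (p0 ⅋ p0⊥)
    [Ax]  ⊢ p0, p0⊥

Result: YES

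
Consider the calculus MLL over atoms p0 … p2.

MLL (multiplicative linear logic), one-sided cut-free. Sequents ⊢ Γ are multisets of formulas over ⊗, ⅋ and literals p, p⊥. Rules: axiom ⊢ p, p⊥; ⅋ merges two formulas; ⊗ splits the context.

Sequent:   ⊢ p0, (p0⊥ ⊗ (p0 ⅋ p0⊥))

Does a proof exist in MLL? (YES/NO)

Proof tree:
[⊗]  ⊢ p0, (p0⊥ ⊗ (p0 ⅋ p0⊥))
  [Ax]  ⊢ p0, p0⊥
  [⅋]  ⊢ (p0 ⅋ p0⊥)
    [Ax]  ⊢ p0, p0⊥

Result: YES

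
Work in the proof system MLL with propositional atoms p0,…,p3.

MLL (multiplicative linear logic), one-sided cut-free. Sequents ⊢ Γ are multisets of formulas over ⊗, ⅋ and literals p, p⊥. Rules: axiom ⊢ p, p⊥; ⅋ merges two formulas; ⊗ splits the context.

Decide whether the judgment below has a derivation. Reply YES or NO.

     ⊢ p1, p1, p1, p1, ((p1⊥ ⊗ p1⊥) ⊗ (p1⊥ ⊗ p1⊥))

Proof tree:
[⊗]  ⊢ p1, p1, p1, p1, ((p1⊥ ⊗ p1⊥) ⊗ (p1⊥ ⊗ p1⊥))
  [⊗]  ⊢ p1, p1, (p1⊥ ⊗ p1⊥)
    [Ax]  ⊢ p1, p1⊥
    [Ax]  ⊢ p1, p1⊥
  [⊗]  ⊢ p1, p1, (p1⊥ ⊗ p1⊥)
    [Ax]  ⊢ p1, p1⊥
    [Ax]  ⊢ p1, p1⊥

Result: YES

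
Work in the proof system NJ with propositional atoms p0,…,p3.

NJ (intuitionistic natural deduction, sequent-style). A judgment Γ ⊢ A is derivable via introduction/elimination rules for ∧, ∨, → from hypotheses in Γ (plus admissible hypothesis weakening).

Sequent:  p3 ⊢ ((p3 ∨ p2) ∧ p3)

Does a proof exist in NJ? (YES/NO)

Derivation (root first):
[∧I] p3 ⊢ ((p3 ∨ p2) ∧ p3)
  [∨I₁] p3 ⊢ (p3 ∨ p2)
    [Ax] p3 ⊢ p3
  [Ax] p3 ⊢ p3

Result: YES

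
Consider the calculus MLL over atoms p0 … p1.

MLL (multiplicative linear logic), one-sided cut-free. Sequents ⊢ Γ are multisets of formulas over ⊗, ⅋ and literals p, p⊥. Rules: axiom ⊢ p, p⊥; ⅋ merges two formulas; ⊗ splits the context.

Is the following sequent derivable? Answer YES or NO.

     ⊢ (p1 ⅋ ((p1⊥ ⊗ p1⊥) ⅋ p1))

Derivation trace:
[⅋]  ⊢ (p1 ⅋ ((p1⊥ ⊗ p1⊥) ⅋ p1))
  [⅋]  ⊢ p1, ((p1⊥ ⊗ p1⊥) ⅋ p1)
    [⊗]  ⊢ p1, p1, (p1⊥ ⊗ p1⊥)
      [Ax]  ⊢ p1, p1⊥
      [Ax]  ⊢ p1, p1⊥

Result: YES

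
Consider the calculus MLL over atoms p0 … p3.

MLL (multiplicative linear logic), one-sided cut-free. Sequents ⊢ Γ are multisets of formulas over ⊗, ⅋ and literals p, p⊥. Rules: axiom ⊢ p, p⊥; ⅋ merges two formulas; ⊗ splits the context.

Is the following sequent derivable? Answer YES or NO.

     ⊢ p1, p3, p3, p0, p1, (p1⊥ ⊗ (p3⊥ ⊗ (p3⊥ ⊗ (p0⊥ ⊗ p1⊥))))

Derivation (root first):
[⊗]  ⊢ p1, p3, p3, p0, p1, (p1⊥ ⊗ (p3⊥ ⊗ (p3⊥ ⊗ (p0⊥ ⊗ p1⊥))))
  [Ax]  ⊢ p1, p1⊥
  [⊗]  ⊢ p3, p3, p0, p1, (p3⊥ ⊗ (p3⊥ ⊗ (p0⊥ ⊗ p1⊥)))
    [Ax]  ⊢ p3, p3⊥
    [⊗]  ⊢ p3, p0, p1, (p3⊥ ⊗ (p0⊥ ⊗ p1⊥))
      [Ax]  ⊢ p3, p3⊥
      [⊗]  ⊢ p0, p1, (p0⊥ ⊗ p1⊥)
        [Ax]  ⊢ p0, p0⊥
        [Ax]  ⊢ p1, p1⊥

Result: YES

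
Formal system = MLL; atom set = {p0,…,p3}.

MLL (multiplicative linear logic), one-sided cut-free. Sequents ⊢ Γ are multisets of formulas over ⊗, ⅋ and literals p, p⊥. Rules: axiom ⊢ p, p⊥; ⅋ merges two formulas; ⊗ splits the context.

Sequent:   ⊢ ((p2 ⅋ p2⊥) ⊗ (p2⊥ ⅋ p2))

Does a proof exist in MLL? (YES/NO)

Derivation (root first):
[⊗]  ⊢ ((p2 ⅋ p2⊥) ⊗ (p2⊥ ⅋ p2))
  [⅋]  ⊢ (p2 ⅋ p2⊥)
    [Ax]  ⊢ p2, p2⊥
  [⅋]  ⊢ (p2⊥ ⅋ p2)
    [Ax]  ⊢ p2, p2⊥

Result: YES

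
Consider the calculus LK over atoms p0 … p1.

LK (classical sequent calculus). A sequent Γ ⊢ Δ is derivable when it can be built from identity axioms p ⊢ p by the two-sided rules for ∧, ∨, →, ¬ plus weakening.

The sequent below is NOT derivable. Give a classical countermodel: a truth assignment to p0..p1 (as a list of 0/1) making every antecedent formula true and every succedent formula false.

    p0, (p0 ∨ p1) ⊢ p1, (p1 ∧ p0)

Truth-table refutation:
  v=00: Γ:[p0=F, (p0 ∨ p1)=F] Δ:[p1=F, (p1 ∧ p0)=F] refutes=False
  v=01: Γ:[p0=F, (p0 ∨ p1)=T] Δ:[p1=T, (p1 ∧ p0)=F] refutes=False
  v=10: Γ:[p0=T, (p0 ∨ p1)=T] Δ:[p1=F, (p1 ∧ p0)=F] refutes=True  ← countermodel

Result: [1, 0]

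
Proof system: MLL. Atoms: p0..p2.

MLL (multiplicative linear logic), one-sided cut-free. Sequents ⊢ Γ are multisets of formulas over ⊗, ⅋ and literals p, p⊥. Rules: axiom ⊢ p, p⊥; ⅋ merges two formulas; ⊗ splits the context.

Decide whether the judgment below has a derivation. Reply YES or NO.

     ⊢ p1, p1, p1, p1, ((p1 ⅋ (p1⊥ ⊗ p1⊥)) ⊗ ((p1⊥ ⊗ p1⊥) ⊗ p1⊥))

Proof tree:
[⊗]  ⊢ p1, p1, p1, p1, ((p1 ⅋ (p1⊥ ⊗ p1⊥)) ⊗ ((p1⊥ ⊗ p1⊥) ⊗ p1⊥))
  [⅋]  ⊢ p1, (p1 ⅋ (p1⊥ ⊗ p1⊥))
    [⊗]  ⊢ p1, p1, (p1⊥ ⊗ p1⊥)
      [Ax]  ⊢ p1, p1⊥
      [Ax]  ⊢ p1, p1⊥
  [⊗]  ⊢ p1, p1, p1, ((p1⊥ ⊗ p1⊥) ⊗ p1⊥)
    [⊗]  ⊢ p1, p1, (p1⊥ ⊗ p1⊥)
      [Ax]  ⊢ p1, p1⊥
      [Ax]  ⊢ p1, p1⊥
    [Ax]  ⊢ p1, p1⊥

Result: YES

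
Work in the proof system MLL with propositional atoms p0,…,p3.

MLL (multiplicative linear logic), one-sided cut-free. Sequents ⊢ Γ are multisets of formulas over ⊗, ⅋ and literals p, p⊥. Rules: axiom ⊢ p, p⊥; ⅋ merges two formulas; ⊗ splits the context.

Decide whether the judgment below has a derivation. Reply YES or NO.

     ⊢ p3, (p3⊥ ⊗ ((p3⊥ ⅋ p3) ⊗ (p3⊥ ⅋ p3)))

Proof tree:
[⊗]  ⊢ p3, (p3⊥ ⊗ ((p3⊥ ⅋ p3) ⊗ (p3⊥ ⅋ p3)))
  [Ax]  ⊢ p3, p3⊥
  [⊗]  ⊢ ((p3⊥ ⅋ p3) ⊗ (p3⊥ ⅋ p3))
    [⅋]  ⊢ (p3⊥ ⅋ p3)
      [Ax]  ⊢ p3, p3⊥
    [⅋]  ⊢ (p3⊥ ⅋ p3)
      [Ax]  ⊢ p3, p3⊥

Result: YES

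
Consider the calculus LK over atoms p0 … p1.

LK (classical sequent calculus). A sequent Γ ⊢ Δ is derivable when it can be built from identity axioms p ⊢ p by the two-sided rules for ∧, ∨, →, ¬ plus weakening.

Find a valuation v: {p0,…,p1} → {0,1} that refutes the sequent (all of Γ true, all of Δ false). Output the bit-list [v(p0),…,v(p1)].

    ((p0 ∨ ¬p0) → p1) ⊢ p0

Truth-table refutation:
  v=00: Γ:[((p0 ∨ ¬p0) → p1)=F] Δ:[p0=F] refutes=False
  v=01: Γ:[((p0 ∨ ¬p0) → p1)=T] Δ:[p0=F] refutes=True  ← countermodel

Result: [0, 1]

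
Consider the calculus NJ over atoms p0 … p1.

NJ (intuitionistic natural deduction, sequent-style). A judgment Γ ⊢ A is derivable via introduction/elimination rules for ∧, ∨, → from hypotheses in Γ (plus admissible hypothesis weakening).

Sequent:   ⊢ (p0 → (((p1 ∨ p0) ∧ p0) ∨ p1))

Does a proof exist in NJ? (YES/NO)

Proof tree:
[→I]  ⊢ (p0 → (((p1 ∨ p0) ∧ p0) ∨ p1))
  [∨I₁] p0 ⊢ (((p1 ∨ p0) ∧ p0) ∨ p1)
    [∧I] p0 ⊢ ((p1 ∨ p0) ∧ p0)
      [∨I₂] p0 ⊢ (p1 ∨ p0)
        [Ax] p0 ⊢ p0
      [Ax] p0 ⊢ p0

Result: YES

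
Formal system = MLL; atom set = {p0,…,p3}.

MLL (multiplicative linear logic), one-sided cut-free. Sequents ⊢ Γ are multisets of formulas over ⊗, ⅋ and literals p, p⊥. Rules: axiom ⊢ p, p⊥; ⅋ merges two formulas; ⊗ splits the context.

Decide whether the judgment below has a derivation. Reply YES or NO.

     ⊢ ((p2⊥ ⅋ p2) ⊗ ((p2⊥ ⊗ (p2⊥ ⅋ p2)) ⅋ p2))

Proof tree:
[⊗]  ⊢ ((p2⊥ ⅋ p2) ⊗ ((p2⊥ ⊗ (p2⊥ ⅋ p2)) ⅋ p2))
  [⅋]  ⊢ (p2⊥ ⅋ p2)
    [Ax]  ⊢ p2, p2⊥
  [⅋]  ⊢ ((p2⊥ ⊗ (p2⊥ ⅋ p2)) ⅋ p2)
    [⊗]  ⊢ p2, (p2⊥ ⊗ (p2⊥ ⅋ p2))
      [Ax]  ⊢ p2, p2⊥
      [⅋]  ⊢ (p2⊥ ⅋ p2)
        [Ax]  ⊢ p2, p2⊥

Result: YES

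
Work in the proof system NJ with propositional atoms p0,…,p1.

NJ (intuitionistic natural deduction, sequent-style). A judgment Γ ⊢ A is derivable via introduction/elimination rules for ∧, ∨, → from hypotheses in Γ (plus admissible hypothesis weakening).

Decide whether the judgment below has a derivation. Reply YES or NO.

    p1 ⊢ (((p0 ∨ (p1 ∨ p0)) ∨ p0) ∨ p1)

Proof tree:
[∨I₁] p1 ⊢ (((p0 ∨ (p1 ∨ p0)) ∨ p0) ∨ p1)
  [∨I₁] p1 ⊢ ((p0 ∨ (p1 ∨ p0)) ∨ p0)
    [∨I₂] p1 ⊢ (p0 ∨ (p1 ∨ p0))
      [∨I₁] p1 ⊢ (p1 ∨ p0)
        [Ax] p1 ⊢ p1

Result: YES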